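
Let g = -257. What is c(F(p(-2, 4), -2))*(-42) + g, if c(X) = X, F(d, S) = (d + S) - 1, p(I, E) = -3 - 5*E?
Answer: 835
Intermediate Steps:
F(d, S) = -1 + S + d (F(d, S) = (S + d) - 1 = -1 + S + d)
c(F(p(-2, 4), -2))*(-42) + g = (-1 - 2 + (-3 - 5*4))*(-42) - 257 = (-1 - 2 + (-3 - 20))*(-42) - 257 = (-1 - 2 - 23)*(-42) - 257 = -26*(-42) - 257 = 1092 - 257 = 835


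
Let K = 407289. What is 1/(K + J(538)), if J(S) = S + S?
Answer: 1/408365 ≈ 2.4488e-6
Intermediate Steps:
J(S) = 2*S
1/(K + J(538)) = 1/(407289 + 2*538) = 1/(407289 + 1076) = 1/408365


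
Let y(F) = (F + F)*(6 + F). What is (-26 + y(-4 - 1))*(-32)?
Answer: 1152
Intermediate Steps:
y(F) = 2*F*(6 + F) (y(F) = (2*F)*(6 + F) = 2*F*(6 + F))
(-26 + y(-4 - 1))*(-32) = (-26 + 2*(-4 - 1)*(6 + (-4 - 1)))*(-32) = (-26 + 2*(-5)*(6 - 5))*(-32) = (-26 + 2*(-5)*1)*(-32) = (-26 - 10)*(-32) = -36*(-32) = 1152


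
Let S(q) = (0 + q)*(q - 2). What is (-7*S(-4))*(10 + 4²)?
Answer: -4368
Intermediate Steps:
S(q) = q*(-2 + q)
(-7*S(-4))*(10 + 4²) = (-(-28)*(-2 - 4))*(10 + 4²) = (-(-28)*(-6))*(10 + 16) = -7*24*26 = -168*26 = -4368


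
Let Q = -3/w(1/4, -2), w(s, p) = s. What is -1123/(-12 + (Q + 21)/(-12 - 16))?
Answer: 31444/345 ≈ 91.142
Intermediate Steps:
Q = -12 (Q = -3/(1/4) = -3/1/4 = -3*4 = -12)
-1123/(-12 + (Q + 21)/(-12 - 16)) = -1123/(-12 + (-12 + 21)/(-12 - 16)) = -1123/(-12 + 9/(-28)) = -1123/(-12 + 9*(-1/28)) = -1123/(-12 - 9/28) = -1123/(-345/28) = -28/345*(-1123) = 31444/345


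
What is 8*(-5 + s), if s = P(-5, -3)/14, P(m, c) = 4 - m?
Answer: -244/7 ≈ -34.857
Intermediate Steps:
s = 9/14 (s = (4 - 1*(-5))/14 = (4 + 5)*(1/14) = 9*(1/14) = 9/14 ≈ 0.64286)
8*(-5 + s) = 8*(-5 + 9/14) = 8*(-61/14) = -244/7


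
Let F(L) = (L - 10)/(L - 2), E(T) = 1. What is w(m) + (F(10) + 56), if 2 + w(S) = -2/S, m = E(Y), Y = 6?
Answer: 52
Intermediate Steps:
m = 1
F(L) = (-10 + L)/(-2 + L)
w(S) = -2 - 2/S
w(m) + (F(10) + 56) = (-2 - 2/1) + ((-10 + 10)/(-2 + 10) + 56) = (-2 - 2*1) + (0/8 + 56) = (-2 - 2) + ((1/8)*0 + 56) = -4 + (0 + 56) = -4 + 56 = 52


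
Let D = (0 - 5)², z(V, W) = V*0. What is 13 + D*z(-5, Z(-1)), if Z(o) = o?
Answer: 13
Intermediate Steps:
z(V, W) = 0
D = 25 (D = (-5)² = 25)
13 + D*z(-5, Z(-1)) = 13 + 25*0 = 13 + 0 = 13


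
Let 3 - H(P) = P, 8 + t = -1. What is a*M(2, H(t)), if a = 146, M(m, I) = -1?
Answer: -146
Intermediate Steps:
t = -9 (t = -8 - 1 = -9)
H(P) = 3 - P
a*M(2, H(t)) = 146*(-1) = -146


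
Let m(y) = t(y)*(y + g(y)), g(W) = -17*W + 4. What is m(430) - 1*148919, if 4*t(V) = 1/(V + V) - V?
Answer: 507614141/860 ≈ 5.9025e+5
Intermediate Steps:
g(W) = 4 - 17*W
t(V) = -V/4 + 1/(8*V) (t(V) = (1/(V + V) - V)/4 = (1/(2*V) - V)/4 = -V/4 + 1/(8*V))
m(y) = (4 - 16*y)*(-y/4 + 1/(8*y)) (m(y) = (-y/4 + 1/(8*y))*(y + (4 - 17*y)) = (-y/4 + 1/(8*y))*(4 - 16*y) = (4 - 16*y)*(-y/4 + 1/(8*y)))
m(430) - 1*148919 = (-2 + (½)/430 - 1*430 + 4*430²) - 1*148919 = (-2 + (½)*(1/430) - 430 + 4*184900) - 148919 = (-2 + 1/860 - 430 + 739600) - 148919 = 635684481/860 - 148919 = 507614141/860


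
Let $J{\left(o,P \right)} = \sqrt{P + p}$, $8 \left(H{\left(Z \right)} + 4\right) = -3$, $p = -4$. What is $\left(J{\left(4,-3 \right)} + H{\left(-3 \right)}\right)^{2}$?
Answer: $\frac{777}{64} - \frac{35 i \sqrt{7}}{4} \approx 12.141 - 23.15 i$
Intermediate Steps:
$H{\left(Z \right)} = - \frac{35}{8}$ ($H{\left(Z \right)} = -4 + \frac{1}{8} \left(-3\right) = -4 - \frac{3}{8} = - \frac{35}{8}$)
$J{\left(o,P \right)} = \sqrt{-4 + P}$ ($J{\left(o,P \right)} = \sqrt{P - 4} = \sqrt{-4 + P}$)
$\left(J{\left(4,-3 \right)} + H{\left(-3 \right)}\right)^{2} = \left(\sqrt{-4 - 3} - \frac{35}{8}\right)^{2} = \left(\sqrt{-7} - \frac{35}{8}\right)^{2} = \left(i \sqrt{7} - \frac{35}{8}\right)^{2} = \left(- \frac{35}{8} + i \sqrt{7}\right)^{2}$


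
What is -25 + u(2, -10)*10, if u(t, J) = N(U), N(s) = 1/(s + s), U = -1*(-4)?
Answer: -95/4 ≈ -23.750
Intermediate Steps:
U = 4
N(s) = 1/(2*s)
u(t, J) = ⅛ (u(t, J) = (½)/4 = (½)*(¼) = ⅛)
-25 + u(2, -10)*10 = -25 + (⅛)*10 = -25 + 5/4 = -95/4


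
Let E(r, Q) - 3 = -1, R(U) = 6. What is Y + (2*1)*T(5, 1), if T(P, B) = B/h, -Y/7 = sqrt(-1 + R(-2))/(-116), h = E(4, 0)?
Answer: 1 + 7*sqrt(5)/116 ≈ 1.1349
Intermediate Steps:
E(r, Q) = 2 (E(r, Q) = 3 - 1 = 2)
h = 2
Y = 7*sqrt(5)/116 (Y = -7*sqrt(-1 + 6)/(-116) = -7*sqrt(5)*(-1)/116 = -(-7)*sqrt(5)/116 = 7*sqrt(5)/116 ≈ 0.13494)
T(P, B) = B/2
Y + (2*1)*T(5, 1) = 7*sqrt(5)/116 + (2*1)*((1/2)*1) = 7*sqrt(5)/116 + 2*(1/2) = 7*sqrt(5)/116 + 1 = 1 + 7*sqrt(5)/116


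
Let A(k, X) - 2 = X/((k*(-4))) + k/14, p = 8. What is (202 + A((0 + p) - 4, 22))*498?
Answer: 2829387/28 ≈ 1.0105e+5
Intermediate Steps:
A(k, X) = 2 + k/14 - X/(4*k) (A(k, X) = 2 + (X/((k*(-4))) + k/14) = 2 + (X/((-4*k)) + k*(1/14)) = 2 + (X*(-1/(4*k)) + k/14) = 2 + (-X/(4*k) + k/14) = 2 + (k/14 - X/(4*k)) = 2 + k/14 - X/(4*k))
(202 + A((0 + p) - 4, 22))*498 = (202 + (2 + ((0 + 8) - 4)/14 - ¼*22/((0 + 8) - 4)))*498 = (202 + (2 + (8 - 4)/14 - ¼*22/(8 - 4)))*498 = (202 + (2 + (1/14)*4 - ¼*22/4))*498 = (202 + (2 + 2/7 - ¼*22*¼))*498 = (202 + (2 + 2/7 - 11/8))*498 = (202 + 51/56)*498 = (11363/56)*498 = 2829387/28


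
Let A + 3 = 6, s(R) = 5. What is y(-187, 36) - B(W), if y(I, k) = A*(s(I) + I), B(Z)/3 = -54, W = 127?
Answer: -384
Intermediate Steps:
A = 3 (A = -3 + 6 = 3)
B(Z) = -162 (B(Z) = 3*(-54) = -162)
y(I, k) = 15 + 3*I (y(I, k) = 3*(5 + I) = 15 + 3*I)
y(-187, 36) - B(W) = (15 + 3*(-187)) - 1*(-162) = (15 - 561) + 162 = -546 + 162 = -384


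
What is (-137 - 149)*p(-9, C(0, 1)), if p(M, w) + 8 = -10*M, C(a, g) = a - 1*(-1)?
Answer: -23452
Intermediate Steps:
C(a, g) = 1 + a (C(a, g) = a + 1 = 1 + a)
p(M, w) = -8 - 10*M
(-137 - 149)*p(-9, C(0, 1)) = (-137 - 149)*(-8 - 10*(-9)) = -286*(-8 + 90) = -286*82 = -23452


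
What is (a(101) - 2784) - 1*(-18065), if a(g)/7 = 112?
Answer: 16065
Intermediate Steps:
a(g) = 784 (a(g) = 7*112 = 784)
(a(101) - 2784) - 1*(-18065) = (784 - 2784) - 1*(-18065) = -2000 + 18065 = 16065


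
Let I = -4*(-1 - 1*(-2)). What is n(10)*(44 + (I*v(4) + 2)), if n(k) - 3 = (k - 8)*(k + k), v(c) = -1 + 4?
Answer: 1462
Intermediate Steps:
v(c) = 3
n(k) = 3 + 2*k*(-8 + k) (n(k) = 3 + (k - 8)*(k + k) = 3 + (-8 + k)*(2*k) = 3 + 2*k*(-8 + k))
I = -4 (I = -4*(-1 + 2) = -4*1 = -4)
n(10)*(44 + (I*v(4) + 2)) = (3 - 16*10 + 2*10²)*(44 + (-4*3 + 2)) = (3 - 160 + 2*100)*(44 + (-12 + 2)) = (3 - 160 + 200)*(44 - 10) = 43*34 = 1462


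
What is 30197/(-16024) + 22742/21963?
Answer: -298798903/351935112 ≈ -0.84902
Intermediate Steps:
30197/(-16024) + 22742/21963 = 30197*(-1/16024) + 22742*(1/21963) = -30197/16024 + 22742/21963 = -298798903/351935112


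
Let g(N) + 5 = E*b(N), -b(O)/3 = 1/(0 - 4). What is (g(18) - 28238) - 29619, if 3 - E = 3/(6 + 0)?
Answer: -462881/8 ≈ -57860.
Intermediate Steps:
E = 5/2 (E = 3 - 3/(6 + 0) = 3 - 3/6 = 3 - 1*½ = 3 - ½ = 5/2 ≈ 2.5000)
b(O) = ¾ (b(O) = -3/(0 - 4) = -3/(-4) = -3*(-¼) = ¾)
g(N) = -25/8 (g(N) = -5 + (5/2)*(¾) = -5 + 15/8 = -25/8)
(g(18) - 28238) - 29619 = (-25/8 - 28238) - 29619 = -225929/8 - 29619 = -462881/8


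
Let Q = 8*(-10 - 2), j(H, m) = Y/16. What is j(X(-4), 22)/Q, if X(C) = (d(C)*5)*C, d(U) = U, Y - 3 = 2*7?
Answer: -17/1536 ≈ -0.011068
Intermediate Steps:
Y = 17 (Y = 3 + 2*7 = 3 + 14 = 17)
X(C) = 5*C**2 (X(C) = (C*5)*C = (5*C)*C = 5*C**2)
j(H, m) = 17/16
Q = -96 (Q = 8*(-12) = -96)
j(X(-4), 22)/Q = (17/16)/(-96) = (17/16)*(-1/96) = -17/1536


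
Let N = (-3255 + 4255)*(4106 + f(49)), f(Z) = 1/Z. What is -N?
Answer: -201195000/49 ≈ -4.1060e+6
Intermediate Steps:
N = 201195000/49 (N = (-3255 + 4255)*(4106 + 1/49) = 1000*(4106 + 1/49) = 1000*(201195/49) = 201195000/49 ≈ 4.1060e+6)
-N = -1*201195000/49 = -201195000/49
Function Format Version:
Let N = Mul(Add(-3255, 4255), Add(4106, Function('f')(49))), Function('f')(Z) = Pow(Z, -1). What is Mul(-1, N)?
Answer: Rational(-201195000, 49) ≈ -4.1060e+6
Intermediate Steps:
N = Rational(201195000, 49) (N = Mul(Add(-3255, 4255), Add(4106, Pow(49, -1))) = Mul(1000, Add(4106, Rational(1, 49))) = Mul(1000, Rational(201195, 49)) = Rational(201195000, 49) ≈ 4.1060e+6)
Mul(-1, N) = Mul(-1, Rational(201195000, 49)) = Rational(-201195000, 49)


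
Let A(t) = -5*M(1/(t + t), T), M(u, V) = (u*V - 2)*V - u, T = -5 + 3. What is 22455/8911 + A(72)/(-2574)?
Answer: 2782959275/1100971872 ≈ 2.5277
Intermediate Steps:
T = -2
M(u, V) = -u + V*(-2 + V*u) (M(u, V) = (V*u - 2)*V - u = (-2 + V*u)*V - u = V*(-2 + V*u) - u = -u + V*(-2 + V*u))
A(t) = -20 - 15/(2*t) (A(t) = -5*(-1/(t + t) - 2*(-2) + (-2)²/(t + t)) = -5*(-1/(2*t) + 4 + 4/(2*t)) = -5*(-1/(2*t) + 4 + (1/(2*t))*4) = -5*(-1/(2*t) + 4 + 2/t) = -5*(4 + 3/(2*t)) = -20 - 15/(2*t))
22455/8911 + A(72)/(-2574) = 22455/8911 + (-20 - 15/2/72)/(-2574) = 22455*(1/8911) + (-20 - 15/2*1/72)*(-1/2574) = 22455/8911 + (-20 - 5/48)*(-1/2574) = 22455/8911 - 965/48*(-1/2574) = 22455/8911 + 965/123552 = 2782959275/1100971872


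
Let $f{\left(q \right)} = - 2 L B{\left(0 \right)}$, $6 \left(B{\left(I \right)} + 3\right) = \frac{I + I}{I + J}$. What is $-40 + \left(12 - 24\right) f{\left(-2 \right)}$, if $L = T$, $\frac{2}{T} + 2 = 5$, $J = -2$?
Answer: $-88$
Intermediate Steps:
$T = \frac{2}{3}$ ($T = \frac{2}{-2 + 5} = \frac{2}{3} \approx 0.66667$)
$L = \frac{2}{3} \approx 0.66667$
$B{\left(I \right)} = -3 + \frac{I}{3 \left(-2 + I\right)}$ ($B{\left(I \right)} = -3 + \frac{\left(I + I\right) \frac{1}{I - 2}}{6} = -3 + \frac{2 I \frac{1}{-2 + I}}{6} = -3 + \frac{I}{3 \left(-2 + I\right)}$)
$f{\left(q \right)} = 4$ ($f{\left(q \right)} = \left(-2\right) \frac{2}{3} \frac{2 \left(9 - 0\right)}{3 \left(-2 + 0\right)} = - \frac{4 \frac{2 \left(9 + 0\right)}{3 \left(-2\right)}}{3} = - \frac{4 \cdot \frac{2}{3} \left(- \frac{1}{2}\right) 9}{3} = \left(- \frac{4}{3}\right) \left(-3\right) = 4$)
$-40 + \left(12 - 24\right) f{\left(-2 \right)} = -40 + \left(12 - 24\right) 4 = -40 - 48 = -88$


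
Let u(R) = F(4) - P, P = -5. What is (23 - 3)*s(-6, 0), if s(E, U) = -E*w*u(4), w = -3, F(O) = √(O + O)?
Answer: -1800 - 720*√2 ≈ -2818.2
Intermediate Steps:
F(O) = √2*√O (F(O) = √(2*O) = √2*√O)
u(R) = 5 + 2*√2 (u(R) = √2*√4 - 1*(-5) = √2*2 + 5 = 2*√2 + 5 = 5 + 2*√2)
s(E, U) = 3*E*(5 + 2*√2) (s(E, U) = -E*(-3)*(5 + 2*√2) = -(-3*E)*(5 + 2*√2) = -(-3)*E*(5 + 2*√2) = 3*E*(5 + 2*√2))
(23 - 3)*s(-6, 0) = (23 - 3)*(3*(-6)*(5 + 2*√2)) = 20*(-90 - 36*√2) = -1800 - 720*√2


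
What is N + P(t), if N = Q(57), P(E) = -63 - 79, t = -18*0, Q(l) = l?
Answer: -85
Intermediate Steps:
t = 0
P(E) = -142
N = 57
N + P(t) = 57 - 142 = -85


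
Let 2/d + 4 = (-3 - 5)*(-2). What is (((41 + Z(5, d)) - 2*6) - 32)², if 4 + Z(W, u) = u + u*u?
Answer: 60025/1296 ≈ 46.316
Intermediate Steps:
d = ⅙ (d = 2/(-4 + (-3 - 5)*(-2)) = 2/(-4 - 8*(-2)) = 2/(-4 + 16) = 2/12 = 2*(1/12) = ⅙ ≈ 0.16667)
Z(W, u) = -4 + u + u² (Z(W, u) = -4 + (u + u*u) = -4 + (u + u²) = -4 + u + u²)
(((41 + Z(5, d)) - 2*6) - 32)² = (((41 + (-4 + ⅙ + (⅙)²)) - 2*6) - 32)² = (((41 + (-4 + ⅙ + 1/36)) - 12) - 32)² = (((41 - 137/36) - 12) - 32)² = ((1339/36 - 12) - 32)² = (907/36 - 32)² = (-245/36)² = 60025/1296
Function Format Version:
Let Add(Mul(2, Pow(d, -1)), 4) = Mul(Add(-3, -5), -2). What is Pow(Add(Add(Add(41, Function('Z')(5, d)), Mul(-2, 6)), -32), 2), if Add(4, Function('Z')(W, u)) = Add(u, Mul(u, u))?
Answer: Rational(60025, 1296) ≈ 46.316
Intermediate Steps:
d = Rational(1, 6) (d = Mul(2, Pow(Add(-4, Mul(Add(-3, -5), -2)), -1)) = Mul(2, Pow(Add(-4, Mul(-8, -2)), -1)) = Mul(2, Pow(Add(-4, 16), -1)) = Mul(2, Pow(12, -1)) = Mul(2, Rational(1, 12)) = Rational(1, 6) ≈ 0.16667)
Function('Z')(W, u) = Add(-4, u, Pow(u, 2)) (Function('Z')(W, u) = Add(-4, Add(u, Mul(u, u))) = Add(-4, Add(u, Pow(u, 2))) = Add(-4, u, Pow(u, 2)))
Pow(Add(Add(Add(41, Function('Z')(5, d)), Mul(-2, 6)), -32), 2) = Pow(Add(Add(Add(41, Add(-4, Rational(1, 6), Pow(Rational(1, 6), 2))), Mul(-2, 6)), -32), 2) = Pow(Add(Add(Add(41, Add(-4, Rational(1, 6), Rational(1, 36))), -12), -32), 2) = Pow(Add(Add(Add(41, Rational(-137, 36)), -12), -32), 2) = Pow(Add(Add(Rational(1339, 36), -12), -32), 2) = Pow(Add(Rational(907, 36), -32), 2) = Pow(Rational(-245, 36), 2) = Rational(60025, 1296)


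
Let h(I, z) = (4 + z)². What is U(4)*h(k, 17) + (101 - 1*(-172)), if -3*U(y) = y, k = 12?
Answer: -315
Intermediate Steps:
U(y) = -y/3
U(4)*h(k, 17) + (101 - 1*(-172)) = (-⅓*4)*(4 + 17)² + (101 - 1*(-172)) = -4/3*21² + (101 + 172) = -4/3*441 + 273 = -588 + 273 = -315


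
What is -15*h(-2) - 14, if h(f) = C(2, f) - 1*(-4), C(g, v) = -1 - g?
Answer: -29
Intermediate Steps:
h(f) = 1 (h(f) = (-1 - 1*2) - 1*(-4) = (-1 - 2) + 4 = -3 + 4 = 1)
-15*h(-2) - 14 = -15*1 - 14 = -15 - 14 = -29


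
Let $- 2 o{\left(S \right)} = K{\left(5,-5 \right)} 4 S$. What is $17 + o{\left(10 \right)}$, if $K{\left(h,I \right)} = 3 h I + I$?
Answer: $1617$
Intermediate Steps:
$K{\left(h,I \right)} = I + 3 I h$ ($K{\left(h,I \right)} = 3 I h + I = I + 3 I h$)
$o{\left(S \right)} = 160 S$ ($o{\left(S \right)} = - \frac{- 5 \left(1 + 3 \cdot 5\right) 4 S}{2} = - \frac{- 5 \left(1 + 15\right) 4 S}{2} = - \frac{\left(-5\right) 16 \cdot 4 S}{2} = - \frac{\left(-80\right) 4 S}{2} = - \frac{\left(-320\right) S}{2} = 160 S$)
$17 + o{\left(10 \right)} = 17 + 160 \cdot 10 = 17 + 1600 = 1617$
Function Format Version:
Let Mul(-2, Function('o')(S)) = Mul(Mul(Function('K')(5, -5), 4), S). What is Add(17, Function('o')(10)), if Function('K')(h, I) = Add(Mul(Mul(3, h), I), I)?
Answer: 1617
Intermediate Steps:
Function('K')(h, I) = Add(I, Mul(3, I, h)) (Function('K')(h, I) = Add(Mul(3, I, h), I) = Add(I, Mul(3, I, h)))
Function('o')(S) = Mul(160, S) (Function('o')(S) = Mul(Rational(-1, 2), Mul(Mul(Mul(-5, Add(1, Mul(3, 5))), 4), S)) = Mul(Rational(-1, 2), Mul(Mul(Mul(-5, Add(1, 15)), 4), S)) = Mul(Rational(-1, 2), Mul(Mul(Mul(-5, 16), 4), S)) = Mul(Rational(-1, 2), Mul(Mul(-80, 4), S)) = Mul(Rational(-1, 2), Mul(-320, S)) = Mul(160, S))
Add(17, Function('o')(10)) = Add(17, Mul(160, 10)) = Add(17, 1600) = 1617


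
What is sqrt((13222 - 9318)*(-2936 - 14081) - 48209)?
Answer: 3*I*sqrt(7386953) ≈ 8153.7*I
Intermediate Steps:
sqrt((13222 - 9318)*(-2936 - 14081) - 48209) = sqrt(3904*(-17017) - 48209) = sqrt(-66434368 - 48209) = sqrt(-66482577) = 3*I*sqrt(7386953)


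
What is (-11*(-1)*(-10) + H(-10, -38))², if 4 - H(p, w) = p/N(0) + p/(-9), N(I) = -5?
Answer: 964324/81 ≈ 11905.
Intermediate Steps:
H(p, w) = 4 + 14*p/45 (H(p, w) = 4 - (p/(-5) + p/(-9)) = 4 - (p*(-⅕) + p*(-⅑)) = 4 - (-p/5 - p/9) = 4 - (-14)*p/45 = 4 + 14*p/45)
(-11*(-1)*(-10) + H(-10, -38))² = (-11*(-1)*(-10) + (4 + (14/45)*(-10)))² = (11*(-10) + (4 - 28/9))² = (-110 + 8/9)² = (-982/9)² = 964324/81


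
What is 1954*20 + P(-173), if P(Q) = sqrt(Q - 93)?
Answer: 39080 + I*sqrt(266) ≈ 39080.0 + 16.31*I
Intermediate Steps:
P(Q) = sqrt(-93 + Q)
1954*20 + P(-173) = 1954*20 + sqrt(-93 - 173) = 39080 + sqrt(-266) = 39080 + I*sqrt(266)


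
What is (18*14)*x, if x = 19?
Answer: 4788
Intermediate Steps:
(18*14)*x = (18*14)*19 = 252*19 = 4788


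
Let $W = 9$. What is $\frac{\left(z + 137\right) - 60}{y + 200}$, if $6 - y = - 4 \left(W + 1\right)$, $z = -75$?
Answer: $\frac{1}{123} \approx 0.0081301$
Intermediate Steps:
$y = 46$ ($y = 6 - - 4 \left(9 + 1\right) = 6 - \left(-4\right) 10 = 6 - -40 = 6 + 40 = 46$)
$\frac{\left(z + 137\right) - 60}{y + 200} = \frac{\left(-75 + 137\right) - 60}{46 + 200} = \frac{62 - 60}{246} = 2 \cdot \frac{1}{246} = \frac{1}{123}$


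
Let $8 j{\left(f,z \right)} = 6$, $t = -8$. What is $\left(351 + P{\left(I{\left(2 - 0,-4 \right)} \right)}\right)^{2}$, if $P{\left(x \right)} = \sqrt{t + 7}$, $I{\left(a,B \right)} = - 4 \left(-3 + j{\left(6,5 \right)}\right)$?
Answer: $\left(351 + i\right)^{2} \approx 1.232 \cdot 10^{5} + 702.0 i$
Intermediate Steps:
$j{\left(f,z \right)} = \frac{3}{4}$ ($j{\left(f,z \right)} = \frac{1}{8} \cdot 6 = \frac{3}{4}$)
$I{\left(a,B \right)} = 9$ ($I{\left(a,B \right)} = - 4 \left(-3 + \frac{3}{4}\right) = \left(-4\right) \left(- \frac{9}{4}\right) = 9$)
$P{\left(x \right)} = i$ ($P{\left(x \right)} = \sqrt{-8 + 7} = \sqrt{-1} = i$)
$\left(351 + P{\left(I{\left(2 - 0,-4 \right)} \right)}\right)^{2} = \left(351 + i\right)^{2}$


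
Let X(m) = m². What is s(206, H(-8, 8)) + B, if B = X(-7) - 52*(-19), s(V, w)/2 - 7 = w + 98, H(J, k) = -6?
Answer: 1235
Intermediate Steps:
s(V, w) = 210 + 2*w (s(V, w) = 14 + 2*(w + 98) = 14 + 2*(98 + w) = 14 + (196 + 2*w) = 210 + 2*w)
B = 1037 (B = (-7)² - 52*(-19) = 49 + 988 = 1037)
s(206, H(-8, 8)) + B = (210 + 2*(-6)) + 1037 = (210 - 12) + 1037 = 198 + 1037 = 1235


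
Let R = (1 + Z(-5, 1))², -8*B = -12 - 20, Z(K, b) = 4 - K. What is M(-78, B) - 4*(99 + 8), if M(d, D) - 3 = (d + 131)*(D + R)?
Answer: 5087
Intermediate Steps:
B = 4 (B = -(-12 - 20)/8 = -⅛*(-32) = 4)
R = 100 (R = (1 + (4 - 1*(-5)))² = (1 + (4 + 5))² = (1 + 9)² = 10² = 100)
M(d, D) = 3 + (100 + D)*(131 + d) (M(d, D) = 3 + (d + 131)*(D + 100) = 3 + (131 + d)*(100 + D) = 3 + (100 + D)*(131 + d))
M(-78, B) - 4*(99 + 8) = (13103 + 100*(-78) + 131*4 + 4*(-78)) - 4*(99 + 8) = (13103 - 7800 + 524 - 312) - 4*107 = 5515 - 428 = 5087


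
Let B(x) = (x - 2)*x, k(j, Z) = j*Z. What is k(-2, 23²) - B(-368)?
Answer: -137218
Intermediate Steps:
k(j, Z) = Z*j
B(x) = x*(-2 + x) (B(x) = (-2 + x)*x = x*(-2 + x))
k(-2, 23²) - B(-368) = 23²*(-2) - (-368)*(-2 - 368) = 529*(-2) - (-368)*(-370) = -1058 - 1*136160 = -1058 - 136160 = -137218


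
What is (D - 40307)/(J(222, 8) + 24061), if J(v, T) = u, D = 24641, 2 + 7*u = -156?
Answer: -109662/168269 ≈ -0.65171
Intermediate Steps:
u = -158/7 (u = -2/7 + (⅐)*(-156) = -2/7 - 156/7 = -158/7 ≈ -22.571)
J(v, T) = -158/7
(D - 40307)/(J(222, 8) + 24061) = (24641 - 40307)/(-158/7 + 24061) = -15666/168269/7 = -15666*7/168269 = -109662/168269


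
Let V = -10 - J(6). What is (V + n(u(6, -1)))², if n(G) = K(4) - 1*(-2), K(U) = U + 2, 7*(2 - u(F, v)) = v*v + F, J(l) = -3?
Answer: 1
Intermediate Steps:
u(F, v) = 2 - F/7 - v²/7 (u(F, v) = 2 - (v*v + F)/7 = 2 - (v² + F)/7 = 2 - (F + v²)/7 = 2 + (-F/7 - v²/7) = 2 - F/7 - v²/7)
K(U) = 2 + U
V = -7 (V = -10 - 1*(-3) = -10 + 3 = -7)
n(G) = 8 (n(G) = (2 + 4) - 1*(-2) = 6 + 2 = 8)
(V + n(u(6, -1)))² = (-7 + 8)² = 1² = 1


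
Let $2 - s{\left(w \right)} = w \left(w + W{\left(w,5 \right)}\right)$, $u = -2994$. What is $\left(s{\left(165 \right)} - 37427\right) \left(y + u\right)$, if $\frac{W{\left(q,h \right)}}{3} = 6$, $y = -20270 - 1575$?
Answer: $1679613180$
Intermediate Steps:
$y = -21845$ ($y = -20270 - 1575 = -21845$)
$W{\left(q,h \right)} = 18$ ($W{\left(q,h \right)} = 3 \cdot 6 = 18$)
$s{\left(w \right)} = 2 - w \left(18 + w\right)$ ($s{\left(w \right)} = 2 - w \left(w + 18\right) = 2 - w \left(18 + w\right)$)
$\left(s{\left(165 \right)} - 37427\right) \left(y + u\right) = \left(\left(2 - 165^{2} - 2970\right) - 37427\right) \left(-21845 - 2994\right) = \left(\left(2 - 27225 - 2970\right) - 37427\right) \left(-24839\right) = \left(-30193 - 37427\right) \left(-24839\right) = \left(-67620\right) \left(-24839\right) = 1679613180$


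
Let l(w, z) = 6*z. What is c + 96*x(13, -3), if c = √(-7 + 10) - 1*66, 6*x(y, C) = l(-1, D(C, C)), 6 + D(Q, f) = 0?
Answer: -642 + √3 ≈ -640.27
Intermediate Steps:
D(Q, f) = -6 (D(Q, f) = -6 + 0 = -6)
x(y, C) = -6 (x(y, C) = (6*(-6))/6 = (⅙)*(-36) = -6)
c = -66 + √3 (c = √3 - 66 = -66 + √3 ≈ -64.268)
c + 96*x(13, -3) = (-66 + √3) + 96*(-6) = (-66 + √3) - 576 = -642 + √3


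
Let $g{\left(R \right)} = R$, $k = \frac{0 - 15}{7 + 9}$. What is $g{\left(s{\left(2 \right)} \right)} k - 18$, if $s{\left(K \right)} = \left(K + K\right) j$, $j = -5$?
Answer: $\frac{3}{4} \approx 0.75$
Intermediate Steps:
$k = - \frac{15}{16} \approx -0.9375$
$s{\left(K \right)} = - 10 K$ ($s{\left(K \right)} = \left(K + K\right) \left(-5\right) = 2 K \left(-5\right) = - 10 K$)
$g{\left(s{\left(2 \right)} \right)} k - 18 = \left(-10\right) 2 \left(- \frac{15}{16}\right) - 18 = \left(-20\right) \left(- \frac{15}{16}\right) - 18 = \frac{75}{4} - 18 = \frac{3}{4}$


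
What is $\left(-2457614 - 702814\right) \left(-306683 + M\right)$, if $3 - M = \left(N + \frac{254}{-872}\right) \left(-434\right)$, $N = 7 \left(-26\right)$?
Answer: $\frac{132901027221162}{109} \approx 1.2193 \cdot 10^{12}$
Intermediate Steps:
$N = -182$
$M = - \frac{17246289}{218}$ ($M = 3 - \left(-182 + \frac{254}{-872}\right) \left(-434\right) = 3 - \left(-182 + 254 \left(- \frac{1}{872}\right)\right) \left(-434\right) = 3 - \left(-182 - \frac{127}{436}\right) \left(-434\right) = 3 - \left(- \frac{79479}{436}\right) \left(-434\right) = 3 - \frac{17246943}{218} = - \frac{17246289}{218} \approx -79111.0$)
$\left(-2457614 - 702814\right) \left(-306683 + M\right) = \left(-2457614 - 702814\right) \left(-306683 - \frac{17246289}{218}\right) = \left(-3160428\right) \left(- \frac{84103183}{218}\right) = \frac{132901027221162}{109}$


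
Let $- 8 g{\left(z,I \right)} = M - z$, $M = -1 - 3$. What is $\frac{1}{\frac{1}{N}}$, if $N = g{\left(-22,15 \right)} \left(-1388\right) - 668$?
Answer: $2455$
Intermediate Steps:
$M = -4$
$g{\left(z,I \right)} = \frac{1}{2} + \frac{z}{8}$ ($g{\left(z,I \right)} = - \frac{-4 - z}{8} = \frac{1}{2} + \frac{z}{8}$)
$N = 2455$ ($N = \left(\frac{1}{2} + \frac{1}{8} \left(-22\right)\right) \left(-1388\right) - 668 = \left(\frac{1}{2} - \frac{11}{4}\right) \left(-1388\right) - 668 = \left(- \frac{9}{4}\right) \left(-1388\right) - 668 = 3123 - 668 = 2455$)
$\frac{1}{\frac{1}{N}} = \frac{1}{\frac{1}{2455}} = 2455$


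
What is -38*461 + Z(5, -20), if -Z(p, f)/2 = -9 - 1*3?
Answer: -17494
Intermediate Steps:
Z(p, f) = 24 (Z(p, f) = -2*(-9 - 1*3) = -2*(-9 - 3) = -2*(-12) = 24)
-38*461 + Z(5, -20) = -38*461 + 24 = -17518 + 24 = -17494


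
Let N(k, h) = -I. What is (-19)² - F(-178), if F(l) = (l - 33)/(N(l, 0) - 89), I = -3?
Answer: 30835/86 ≈ 358.55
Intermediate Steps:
N(k, h) = 3 (N(k, h) = -1*(-3) = 3)
F(l) = 33/86 - l/86 (F(l) = (l - 33)/(3 - 89) = (-33 + l)/(-86) = (-33 + l)*(-1/86) = 33/86 - l/86)
(-19)² - F(-178) = (-19)² - (33/86 - 1/86*(-178)) = 361 - (33/86 + 89/43) = 361 - 1*211/86 = 361 - 211/86 = 30835/86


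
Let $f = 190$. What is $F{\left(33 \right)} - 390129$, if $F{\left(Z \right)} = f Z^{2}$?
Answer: $-183219$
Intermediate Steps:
$F{\left(Z \right)} = 190 Z^{2}$
$F{\left(33 \right)} - 390129 = 190 \cdot 33^{2} - 390129 = 190 \cdot 1089 - 390129 = 206910 - 390129 = -183219$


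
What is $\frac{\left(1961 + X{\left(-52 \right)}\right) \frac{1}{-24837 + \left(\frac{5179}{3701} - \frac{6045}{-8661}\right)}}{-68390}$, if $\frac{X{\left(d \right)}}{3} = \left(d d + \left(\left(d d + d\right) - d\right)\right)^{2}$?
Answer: $\frac{133928238270973}{2592524655860870} \approx 0.051659$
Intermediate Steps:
$X{\left(d \right)} = 12 d^{4}$ ($X{\left(d \right)} = 3 \left(d d + \left(\left(d d + d\right) - d\right)\right)^{2} = 3 \left(d^{2} + \left(\left(d^{2} + d\right) - d\right)\right)^{2} = 3 \left(d^{2} + \left(\left(d + d^{2}\right) - d\right)\right)^{2} = 3 \left(d^{2} + d^{2}\right)^{2} = 3 \left(2 d^{2}\right)^{2} = 3 \cdot 4 d^{4} = 12 d^{4}$)
$\frac{\left(1961 + X{\left(-52 \right)}\right) \frac{1}{-24837 + \left(\frac{5179}{3701} - \frac{6045}{-8661}\right)}}{-68390} = \frac{\left(1961 + 12 \left(-52\right)^{4}\right) \frac{1}{-24837 + \left(\frac{5179}{3701} - \frac{6045}{-8661}\right)}}{-68390} = \frac{1961 + 12 \cdot 7311616}{-24837 + \left(5179 \cdot \frac{1}{3701} - - \frac{2015}{2887}\right)} \left(- \frac{1}{68390}\right) = \frac{1961 + 87739392}{-24837 + \left(\frac{5179}{3701} + \frac{2015}{2887}\right)} \left(- \frac{1}{68390}\right) = \frac{87741353}{-24837 + \frac{22409288}{10684787}} \left(- \frac{1}{68390}\right) = \frac{87741353}{- \frac{265355645431}{10684787}} \left(- \frac{1}{68390}\right) = 87741353 \left(- \frac{10684787}{265355645431}\right) \left(- \frac{1}{68390}\right) = \left(- \frac{937497667896811}{265355645431}\right) \left(- \frac{1}{68390}\right) = \frac{133928238270973}{2592524655860870}$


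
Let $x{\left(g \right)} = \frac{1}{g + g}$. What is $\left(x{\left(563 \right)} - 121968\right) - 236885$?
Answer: $- \frac{404068477}{1126} \approx -3.5885 \cdot 10^{5}$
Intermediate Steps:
$x{\left(g \right)} = \frac{1}{2 g}$
$\left(x{\left(563 \right)} - 121968\right) - 236885 = \left(\frac{1}{2 \cdot 563} - 121968\right) - 236885 = \left(\frac{1}{2} \cdot \frac{1}{563} + \left(-162997 + 41029\right)\right) - 236885 = \left(\frac{1}{1126} - 121968\right) - 236885 = - \frac{137335967}{1126} - 236885 = - \frac{404068477}{1126}$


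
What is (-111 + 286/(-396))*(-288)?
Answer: 32176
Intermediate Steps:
(-111 + 286/(-396))*(-288) = (-111 + 286*(-1/396))*(-288) = (-111 - 13/18)*(-288) = -2011/18*(-288) = 32176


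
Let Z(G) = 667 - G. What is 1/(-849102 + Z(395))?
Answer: -1/848830 ≈ -1.1781e-6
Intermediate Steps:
1/(-849102 + Z(395)) = 1/(-849102 + (667 - 1*395)) = 1/(-849102 + (667 - 395)) = 1/(-849102 + 272) = 1/(-848830) = -1/848830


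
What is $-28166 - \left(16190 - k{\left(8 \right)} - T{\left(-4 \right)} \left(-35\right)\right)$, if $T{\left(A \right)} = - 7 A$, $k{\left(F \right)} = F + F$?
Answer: $-45320$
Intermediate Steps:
$k{\left(F \right)} = 2 F$
$-28166 - \left(16190 - k{\left(8 \right)} - T{\left(-4 \right)} \left(-35\right)\right) = -28166 - \left(16174 - \left(-7\right) \left(-4\right) \left(-35\right)\right) = -28166 + \left(\left(16 + 28 \left(-35\right)\right) - 16190\right) = -28166 + \left(\left(16 - 980\right) - 16190\right) = -28166 - 17154 = -45320$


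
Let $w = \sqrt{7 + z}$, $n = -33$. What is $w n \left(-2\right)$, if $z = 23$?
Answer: $66 \sqrt{30} \approx 361.5$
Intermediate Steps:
$w = \sqrt{30}$ ($w = \sqrt{7 + 23} = \sqrt{30} \approx 5.4772$)
$w n \left(-2\right) = \sqrt{30} \left(-33\right) \left(-2\right) = - 33 \sqrt{30} \left(-2\right) = 66 \sqrt{30}$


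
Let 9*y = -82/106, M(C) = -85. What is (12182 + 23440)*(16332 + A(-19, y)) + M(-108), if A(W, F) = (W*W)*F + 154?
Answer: 31066420613/53 ≈ 5.8616e+8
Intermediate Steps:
y = -41/477 (y = (-82/106)/9 = (-82*1/106)/9 = (1/9)*(-41/53) = -41/477 ≈ -0.085954)
A(W, F) = 154 + F*W**2 (A(W, F) = W**2*F + 154 = F*W**2 + 154 = 154 + F*W**2)
(12182 + 23440)*(16332 + A(-19, y)) + M(-108) = (12182 + 23440)*(16332 + (154 - 41/477*(-19)**2)) - 85 = 35622*(16332 + (154 - 41/477*361)) - 85 = 35622*(16332 + (154 - 14801/477)) - 85 = 35622*(16332 + 58657/477) - 85 = 35622*(7849021/477) - 85 = 31066425118/53 - 85 = 31066420613/53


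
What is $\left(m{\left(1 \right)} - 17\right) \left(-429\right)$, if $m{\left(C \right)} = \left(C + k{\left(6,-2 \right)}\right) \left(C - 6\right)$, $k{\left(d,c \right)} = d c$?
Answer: $-16302$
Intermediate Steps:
$k{\left(d,c \right)} = c d$
$m{\left(C \right)} = \left(-12 + C\right) \left(-6 + C\right)$ ($m{\left(C \right)} = \left(C - 12\right) \left(C - 6\right) = \left(C - 12\right) \left(-6 + C\right) = \left(-12 + C\right) \left(-6 + C\right)$)
$\left(m{\left(1 \right)} - 17\right) \left(-429\right) = \left(\left(72 + 1^{2} - 18\right) - 17\right) \left(-429\right) = \left(\left(72 + 1 - 18\right) - 17\right) \left(-429\right) = \left(55 - 17\right) \left(-429\right) = 38 \left(-429\right) = -16302$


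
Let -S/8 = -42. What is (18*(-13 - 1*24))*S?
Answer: -223776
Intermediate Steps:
S = 336 (S = -8*(-42) = 336)
(18*(-13 - 1*24))*S = (18*(-13 - 1*24))*336 = (18*(-13 - 24))*336 = (18*(-37))*336 = -666*336 = -223776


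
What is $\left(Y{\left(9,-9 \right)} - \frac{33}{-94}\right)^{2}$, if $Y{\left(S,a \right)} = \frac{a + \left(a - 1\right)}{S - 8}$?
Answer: $\frac{3073009}{8836} \approx 347.78$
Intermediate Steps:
$Y{\left(S,a \right)} = \frac{-1 + 2 a}{-8 + S}$ ($Y{\left(S,a \right)} = \frac{a + \left(-1 + a\right)}{-8 + S} = \frac{-1 + 2 a}{-8 + S}$)
$\left(Y{\left(9,-9 \right)} - \frac{33}{-94}\right)^{2} = \left(\frac{-1 + 2 \left(-9\right)}{-8 + 9} - \frac{33}{-94}\right)^{2} = \left(\frac{-1 - 18}{1} - - \frac{33}{94}\right)^{2} = \left(1 \left(-19\right) + \frac{33}{94}\right)^{2} = \left(-19 + \frac{33}{94}\right)^{2} = \left(- \frac{1753}{94}\right)^{2} = \frac{3073009}{8836}$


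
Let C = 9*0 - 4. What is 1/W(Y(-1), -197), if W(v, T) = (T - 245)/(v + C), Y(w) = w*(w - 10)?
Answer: -7/442 ≈ -0.015837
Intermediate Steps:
C = -4 (C = 0 - 4 = -4)
Y(w) = w*(-10 + w)
W(v, T) = (-245 + T)/(-4 + v) (W(v, T) = (T - 245)/(v - 4) = (-245 + T)/(-4 + v))
1/W(Y(-1), -197) = 1/((-245 - 197)/(-4 - (-10 - 1))) = 1/(-442/(-4 - 1*(-11))) = 1/(-442/(-4 + 11)) = 1/(-442/7) = -7/442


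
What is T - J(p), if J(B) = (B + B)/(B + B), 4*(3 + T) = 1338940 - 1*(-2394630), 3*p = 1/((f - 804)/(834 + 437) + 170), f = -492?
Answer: 1866777/2 ≈ 9.3339e+5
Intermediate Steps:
p = 1271/644322 (p = 1/(3*((-492 - 804)/(834 + 437) + 170)) = 1/(3*(-1296/1271 + 170)) = 1/(3*(214774/1271)) = (⅓)*(1271/214774) = 1271/644322 ≈ 0.0019726)
T = 1866779/2 (T = -3 + (1338940 - 1*(-2394630))/4 = -3 + (1338940 + 2394630)/4 = -3 + (¼)*3733570 = -3 + 1866785/2 = 1866779/2 ≈ 9.3339e+5)
J(B) = 1 (J(B) = (2*B)/((2*B)) = (2*B)*(1/(2*B)) = 1)
T - J(p) = 1866779/2 - 1*1 = 1866779/2 - 1 = 1866777/2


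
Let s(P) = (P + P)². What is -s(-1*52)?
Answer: -10816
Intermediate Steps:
s(P) = 4*P² (s(P) = (2*P)² = 4*P²)
-s(-1*52) = -4*(-1*52)² = -4*(-52)² = -4*2704 = -1*10816 = -10816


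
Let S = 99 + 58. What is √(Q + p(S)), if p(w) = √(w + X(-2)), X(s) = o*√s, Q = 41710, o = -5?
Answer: √(41710 + √(157 - 5*I*√2)) ≈ 204.26 - 0.0007*I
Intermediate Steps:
S = 157
X(s) = -5*√s
p(w) = √(w - 5*I*√2)
√(Q + p(S)) = √(41710 + √(157 - 5*I*√2))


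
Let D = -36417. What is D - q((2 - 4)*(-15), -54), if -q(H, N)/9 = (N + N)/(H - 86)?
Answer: -509595/14 ≈ -36400.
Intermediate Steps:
q(H, N) = -18*N/(-86 + H) (q(H, N) = -9*(N + N)/(H - 86) = -9*2*N/(-86 + H) = -18*N/(-86 + H))
D - q((2 - 4)*(-15), -54) = -36417 - (-18)*(-54)/(-86 + (2 - 4)*(-15)) = -36417 - (-18)*(-54)/(-86 - 2*(-15)) = -36417 - (-18)*(-54)/(-86 + 30) = -36417 - (-18)*(-54)/(-56) = -36417 - (-18)*(-54)*(-1)/56 = -36417 - 1*(-243/14) = -36417 + 243/14 = -509595/14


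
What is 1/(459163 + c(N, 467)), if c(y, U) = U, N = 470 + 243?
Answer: 1/459630 ≈ 2.1757e-6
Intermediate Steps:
N = 713
1/(459163 + c(N, 467)) = 1/(459163 + 467) = 1/459630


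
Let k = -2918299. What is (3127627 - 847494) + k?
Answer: -638166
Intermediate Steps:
(3127627 - 847494) + k = (3127627 - 847494) - 2918299 = 2280133 - 2918299 = -638166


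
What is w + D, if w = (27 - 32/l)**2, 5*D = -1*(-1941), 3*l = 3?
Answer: 2066/5 ≈ 413.20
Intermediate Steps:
l = 1 (l = (1/3)*3 = 1)
D = 1941/5 (D = (-1*(-1941))/5 = (1/5)*1941 = 1941/5 ≈ 388.20)
w = 25 (w = (27 - 32/1)**2 = (27 - 32*1)**2 = (27 - 32)**2 = (-5)**2 = 25)
w + D = 25 + 1941/5 = 2066/5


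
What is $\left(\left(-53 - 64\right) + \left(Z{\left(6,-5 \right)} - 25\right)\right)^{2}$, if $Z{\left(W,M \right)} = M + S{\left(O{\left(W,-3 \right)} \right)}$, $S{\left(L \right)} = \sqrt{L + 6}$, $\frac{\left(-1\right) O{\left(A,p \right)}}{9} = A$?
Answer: $21561 - 1176 i \sqrt{3} \approx 21561.0 - 2036.9 i$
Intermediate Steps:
$O{\left(A,p \right)} = - 9 A$
$S{\left(L \right)} = \sqrt{6 + L}$
$Z{\left(W,M \right)} = M + \sqrt{6 - 9 W}$
$\left(\left(-53 - 64\right) + \left(Z{\left(6,-5 \right)} - 25\right)\right)^{2} = \left(\left(-53 - 64\right) - \left(30 - \sqrt{6 - 54}\right)\right)^{2} = \left(-117 - \left(30 - 4 i \sqrt{3}\right)\right)^{2} = \left(-147 + 4 i \sqrt{3}\right)^{2}$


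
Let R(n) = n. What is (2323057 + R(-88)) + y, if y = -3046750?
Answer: -723781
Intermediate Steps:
(2323057 + R(-88)) + y = (2323057 - 88) - 3046750 = 2322969 - 3046750 = -723781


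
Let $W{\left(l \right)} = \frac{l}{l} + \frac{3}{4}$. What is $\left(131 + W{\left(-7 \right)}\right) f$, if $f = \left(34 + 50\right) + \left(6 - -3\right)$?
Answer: $\frac{49383}{4} \approx 12346.0$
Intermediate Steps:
$W{\left(l \right)} = \frac{7}{4}$ ($W{\left(l \right)} = 1 + 3 \cdot \frac{1}{4} = 1 + \frac{3}{4} = \frac{7}{4}$)
$f = 93$ ($f = 84 + \left(6 + 3\right) = 84 + 9 = 93$)
$\left(131 + W{\left(-7 \right)}\right) f = \left(131 + \frac{7}{4}\right) 93 = \frac{531}{4} \cdot 93 = \frac{49383}{4}$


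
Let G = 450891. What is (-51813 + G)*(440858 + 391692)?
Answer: 332252388900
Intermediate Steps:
(-51813 + G)*(440858 + 391692) = (-51813 + 450891)*(440858 + 391692) = 399078*832550 = 332252388900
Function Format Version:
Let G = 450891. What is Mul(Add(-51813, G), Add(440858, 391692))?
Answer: 332252388900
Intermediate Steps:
Mul(Add(-51813, G), Add(440858, 391692)) = Mul(Add(-51813, 450891), Add(440858, 391692)) = Mul(399078, 832550) = 332252388900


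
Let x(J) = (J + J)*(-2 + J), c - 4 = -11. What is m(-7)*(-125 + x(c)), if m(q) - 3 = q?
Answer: -4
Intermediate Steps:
c = -7 (c = 4 - 11 = -7)
x(J) = 2*J*(-2 + J) (x(J) = (2*J)*(-2 + J) = 2*J*(-2 + J))
m(q) = 3 + q
m(-7)*(-125 + x(c)) = (3 - 7)*(-125 + 2*(-7)*(-2 - 7)) = -4*(-125 + 2*(-7)*(-9)) = -4*(-125 + 126) = -4*1 = -4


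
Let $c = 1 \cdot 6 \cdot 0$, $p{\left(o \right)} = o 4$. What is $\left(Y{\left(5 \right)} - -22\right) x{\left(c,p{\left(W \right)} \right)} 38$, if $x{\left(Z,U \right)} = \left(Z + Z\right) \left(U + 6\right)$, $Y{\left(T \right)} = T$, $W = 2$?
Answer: $0$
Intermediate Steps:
$p{\left(o \right)} = 4 o$
$c = 0$ ($c = 6 \cdot 0 = 0$)
$x{\left(Z,U \right)} = 2 Z \left(6 + U\right)$
$\left(Y{\left(5 \right)} - -22\right) x{\left(c,p{\left(W \right)} \right)} 38 = \left(5 - -22\right) 2 \cdot 0 \left(6 + 4 \cdot 2\right) 38 = \left(5 + 22\right) 2 \cdot 0 \left(6 + 8\right) 38 = 27 \cdot 2 \cdot 0 \cdot 14 \cdot 38 = 27 \cdot 0 \cdot 38 = 0 \cdot 38 = 0$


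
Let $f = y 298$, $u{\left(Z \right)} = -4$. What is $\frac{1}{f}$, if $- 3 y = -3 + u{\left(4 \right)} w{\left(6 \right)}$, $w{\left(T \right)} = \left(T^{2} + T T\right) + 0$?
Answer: $\frac{1}{28906} \approx 3.4595 \cdot 10^{-5}$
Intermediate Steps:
$w{\left(T \right)} = 2 T^{2}$ ($w{\left(T \right)} = \left(T^{2} + T^{2}\right) + 0 = 2 T^{2} + 0 = 2 T^{2}$)
$y = 97$ ($y = - \frac{-3 - 4 \cdot 2 \cdot 6^{2}}{3} = - \frac{-3 - 4 \cdot 2 \cdot 36}{3} = - \frac{-3 - 288}{3} = \left(- \frac{1}{3}\right) \left(-291\right) = 97$)
$f = 28906$ ($f = 97 \cdot 298 = 28906$)
$\frac{1}{f} = \frac{1}{28906}$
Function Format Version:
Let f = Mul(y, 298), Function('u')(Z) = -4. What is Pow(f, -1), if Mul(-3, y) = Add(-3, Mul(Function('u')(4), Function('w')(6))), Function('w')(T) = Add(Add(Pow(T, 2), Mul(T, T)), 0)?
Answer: Rational(1, 28906) ≈ 3.4595e-5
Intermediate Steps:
Function('w')(T) = Mul(2, Pow(T, 2)) (Function('w')(T) = Add(Add(Pow(T, 2), Pow(T, 2)), 0) = Add(Mul(2, Pow(T, 2)), 0) = Mul(2, Pow(T, 2)))
y = 97 (y = Mul(Rational(-1, 3), Add(-3, Mul(-4, Mul(2, Pow(6, 2))))) = Mul(Rational(-1, 3), Add(-3, Mul(-4, Mul(2, 36)))) = Mul(Rational(-1, 3), Add(-3, Mul(-4, 72))) = Mul(Rational(-1, 3), Add(-3, -288)) = Mul(Rational(-1, 3), -291) = 97)
f = 28906 (f = Mul(97, 298) = 28906)
Pow(f, -1) = Pow(28906, -1) = Rational(1, 28906)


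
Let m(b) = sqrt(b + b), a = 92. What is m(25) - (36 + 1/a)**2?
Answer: -10975969/8464 + 5*sqrt(2) ≈ -1289.7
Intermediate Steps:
m(b) = sqrt(2)*sqrt(b) (m(b) = sqrt(2*b) = sqrt(2)*sqrt(b))
m(25) - (36 + 1/a)**2 = sqrt(2)*sqrt(25) - (36 + 1/92)**2 = sqrt(2)*5 - (36 + 1/92)**2 = 5*sqrt(2) - (3313/92)**2 = 5*sqrt(2) - 1*10975969/8464 = 5*sqrt(2) - 10975969/8464 = -10975969/8464 + 5*sqrt(2)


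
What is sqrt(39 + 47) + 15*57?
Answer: 855 + sqrt(86) ≈ 864.27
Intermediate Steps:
sqrt(39 + 47) + 15*57 = sqrt(86) + 855 = 855 + sqrt(86)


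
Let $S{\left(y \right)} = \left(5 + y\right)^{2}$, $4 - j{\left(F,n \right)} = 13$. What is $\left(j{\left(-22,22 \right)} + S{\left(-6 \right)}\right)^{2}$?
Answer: $64$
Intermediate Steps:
$j{\left(F,n \right)} = -9$ ($j{\left(F,n \right)} = 4 - 13 = -9$)
$\left(j{\left(-22,22 \right)} + S{\left(-6 \right)}\right)^{2} = \left(-9 + \left(5 - 6\right)^{2}\right)^{2} = \left(-9 + \left(-1\right)^{2}\right)^{2} = \left(-9 + 1\right)^{2} = \left(-8\right)^{2} = 64$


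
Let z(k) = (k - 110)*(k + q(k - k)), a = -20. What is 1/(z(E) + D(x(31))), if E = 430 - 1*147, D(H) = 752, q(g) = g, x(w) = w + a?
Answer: 1/49711 ≈ 2.0116e-5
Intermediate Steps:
x(w) = -20 + w (x(w) = w - 20 = -20 + w)
E = 283 (E = 430 - 147 = 283)
z(k) = k*(-110 + k) (z(k) = (k - 110)*(k + (k - k)) = (-110 + k)*(k + 0) = (-110 + k)*k = k*(-110 + k))
1/(z(E) + D(x(31))) = 1/(283*(-110 + 283) + 752) = 1/(283*173 + 752) = 1/(48959 + 752) = 1/49711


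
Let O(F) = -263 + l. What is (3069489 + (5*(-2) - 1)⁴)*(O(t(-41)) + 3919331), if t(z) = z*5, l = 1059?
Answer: 12090181284510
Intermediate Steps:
t(z) = 5*z
O(F) = 796 (O(F) = -263 + 1059 = 796)
(3069489 + (5*(-2) - 1)⁴)*(O(t(-41)) + 3919331) = (3069489 + (5*(-2) - 1)⁴)*(796 + 3919331) = (3069489 + (-10 - 1)⁴)*3920127 = (3069489 + (-11)⁴)*3920127 = (3069489 + 14641)*3920127 = 3084130*3920127 = 12090181284510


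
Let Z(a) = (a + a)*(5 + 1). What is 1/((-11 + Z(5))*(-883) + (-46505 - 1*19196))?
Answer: -1/108968 ≈ -9.1770e-6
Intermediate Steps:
Z(a) = 12*a (Z(a) = (2*a)*6 = 12*a)
1/((-11 + Z(5))*(-883) + (-46505 - 1*19196)) = 1/((-11 + 12*5)*(-883) + (-46505 - 1*19196)) = 1/((-11 + 60)*(-883) + (-46505 - 19196)) = 1/(49*(-883) - 65701) = 1/(-43267 - 65701) = 1/(-108968) = -1/108968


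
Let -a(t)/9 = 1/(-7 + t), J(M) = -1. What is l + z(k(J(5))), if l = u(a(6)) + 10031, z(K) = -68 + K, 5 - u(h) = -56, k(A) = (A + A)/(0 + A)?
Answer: 10026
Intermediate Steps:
a(t) = -9/(-7 + t)
k(A) = 2 (k(A) = (2*A)/A = 2)
u(h) = 61 (u(h) = 5 - 1*(-56) = 5 + 56 = 61)
l = 10092 (l = 61 + 10031 = 10092)
l + z(k(J(5))) = 10092 + (-68 + 2) = 10092 - 66 = 10026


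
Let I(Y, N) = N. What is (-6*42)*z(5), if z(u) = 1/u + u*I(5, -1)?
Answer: 6048/5 ≈ 1209.6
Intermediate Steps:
z(u) = 1/u - u (z(u) = 1/u + u*(-1) = 1/u - u)
(-6*42)*z(5) = (-6*42)*(1/5 - 1*5) = -252*(1/5 - 5) = -252*(-24/5) = 6048/5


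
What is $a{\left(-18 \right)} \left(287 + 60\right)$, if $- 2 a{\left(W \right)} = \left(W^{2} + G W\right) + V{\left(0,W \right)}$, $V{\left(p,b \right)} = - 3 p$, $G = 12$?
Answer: $-18738$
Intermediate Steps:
$a{\left(W \right)} = - 6 W - \frac{W^{2}}{2}$ ($a{\left(W \right)} = - \frac{\left(W^{2} + 12 W\right) - 0}{2} = - \frac{\left(W^{2} + 12 W\right) + 0}{2} = - \frac{W^{2} + 12 W}{2} = - 6 W - \frac{W^{2}}{2}$)
$a{\left(-18 \right)} \left(287 + 60\right) = \frac{1}{2} \left(-18\right) \left(-12 - -18\right) \left(287 + 60\right) = \frac{1}{2} \left(-18\right) \left(-12 + 18\right) 347 = \frac{1}{2} \left(-18\right) 6 \cdot 347 = \left(-54\right) 347 = -18738$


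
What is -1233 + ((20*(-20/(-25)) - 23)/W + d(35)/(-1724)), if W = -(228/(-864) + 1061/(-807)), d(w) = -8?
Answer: -16306630331/13177825 ≈ -1237.4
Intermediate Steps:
W = 30575/19368 (W = -(228*(-1/864) + 1061*(-1/807)) = -(-19/72 - 1061/807) = -1*(-30575/19368) = 30575/19368 ≈ 1.5786)
-1233 + ((20*(-20/(-25)) - 23)/W + d(35)/(-1724)) = -1233 + ((20*(-20/(-25)) - 23)/(30575/19368) - 8/(-1724)) = -1233 + ((20*(-20*(-1/25)) - 23)*(19368/30575) - 8*(-1/1724)) = -1233 + ((20*(⅘) - 23)*(19368/30575) + 2/431) = -1233 + ((16 - 23)*(19368/30575) + 2/431) = -1233 + (-7*19368/30575 + 2/431) = -1233 + (-135576/30575 + 2/431) = -1233 - 58372106/13177825 = -16306630331/13177825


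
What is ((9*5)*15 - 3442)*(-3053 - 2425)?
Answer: 15157626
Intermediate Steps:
((9*5)*15 - 3442)*(-3053 - 2425) = (45*15 - 3442)*(-5478) = (675 - 3442)*(-5478) = -2767*(-5478) = 15157626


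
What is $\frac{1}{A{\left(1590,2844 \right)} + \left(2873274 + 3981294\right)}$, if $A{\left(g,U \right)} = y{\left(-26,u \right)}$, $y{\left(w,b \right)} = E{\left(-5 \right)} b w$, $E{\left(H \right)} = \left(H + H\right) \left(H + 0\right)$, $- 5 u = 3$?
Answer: $\frac{1}{6855348} \approx 1.4587 \cdot 10^{-7}$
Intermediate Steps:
$u = - \frac{3}{5}$ ($u = \left(- \frac{1}{5}\right) 3 = - \frac{3}{5} \approx -0.6$)
$E{\left(H \right)} = 2 H^{2}$ ($E{\left(H \right)} = 2 H H = 2 H^{2}$)
$y{\left(w,b \right)} = 50 b w$ ($y{\left(w,b \right)} = 2 \left(-5\right)^{2} b w = 2 \cdot 25 b w = 50 b w$)
$A{\left(g,U \right)} = 780$ ($A{\left(g,U \right)} = 50 \left(- \frac{3}{5}\right) \left(-26\right) = 780$)
$\frac{1}{A{\left(1590,2844 \right)} + \left(2873274 + 3981294\right)} = \frac{1}{780 + \left(2873274 + 3981294\right)} = \frac{1}{780 + 6854568} = \frac{1}{6855348}$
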